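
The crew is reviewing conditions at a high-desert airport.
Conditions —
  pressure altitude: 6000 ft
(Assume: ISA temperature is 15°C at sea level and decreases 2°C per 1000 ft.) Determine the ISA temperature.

ISA temperature = 15 − 2 × (6000/1000) = 15 − 12 = 3°C.

3°C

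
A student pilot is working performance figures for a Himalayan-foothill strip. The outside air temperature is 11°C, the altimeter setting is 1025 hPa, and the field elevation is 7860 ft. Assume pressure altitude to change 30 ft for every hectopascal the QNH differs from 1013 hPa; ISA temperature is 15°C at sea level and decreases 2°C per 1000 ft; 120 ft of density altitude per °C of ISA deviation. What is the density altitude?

Pressure altitude = 7860 + (1013 − 1025) × 30 = 7860 + (-360) = 7500 ft.
ISA temperature at 7500 ft = 15 − 2 × (7500/1000) = 0°C.
ISA deviation = 11 − 0 = +11°C.
Density altitude = 7500 + 120 × (11) = 8820 ft.

8820 ft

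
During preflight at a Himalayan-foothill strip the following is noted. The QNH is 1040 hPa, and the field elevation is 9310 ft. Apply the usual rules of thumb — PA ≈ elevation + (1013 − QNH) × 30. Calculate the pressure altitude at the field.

Pressure correction = (1013 − 1040) × 30 = -810 ft.
Pressure altitude = 9310 + (-810) = 8500 ft.

8500 ft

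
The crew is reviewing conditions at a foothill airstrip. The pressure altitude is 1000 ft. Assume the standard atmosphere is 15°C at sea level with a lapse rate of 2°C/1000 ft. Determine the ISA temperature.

13°C

ISA temperature = 15 − 2 × (1000/1000) = 15 − 2 = 13°C.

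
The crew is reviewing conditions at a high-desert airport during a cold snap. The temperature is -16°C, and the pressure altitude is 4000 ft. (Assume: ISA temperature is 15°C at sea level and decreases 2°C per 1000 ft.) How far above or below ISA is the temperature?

ISA-23°C

ISA temperature at 4000 ft = 15 − 2 × (4000/1000) = 7°C.
Deviation = OAT − ISA = -16 − 7 = -23°C.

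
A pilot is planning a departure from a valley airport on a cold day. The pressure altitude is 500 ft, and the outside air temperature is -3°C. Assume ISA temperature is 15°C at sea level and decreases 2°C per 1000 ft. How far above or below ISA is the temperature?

ISA-17°C

ISA temperature at 500 ft = 15 − 2 × (500/1000) = 14°C.
Deviation = OAT − ISA = -3 − 14 = -17°C.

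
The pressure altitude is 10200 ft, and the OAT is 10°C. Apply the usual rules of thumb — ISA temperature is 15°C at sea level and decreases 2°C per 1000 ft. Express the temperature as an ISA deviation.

ISA temperature at 10200 ft = 15 − 2 × (10200/1000) = -5.4°C.
Deviation = OAT − ISA = 10 − (-5.4) = +15.4°C.

ISA+15.4°C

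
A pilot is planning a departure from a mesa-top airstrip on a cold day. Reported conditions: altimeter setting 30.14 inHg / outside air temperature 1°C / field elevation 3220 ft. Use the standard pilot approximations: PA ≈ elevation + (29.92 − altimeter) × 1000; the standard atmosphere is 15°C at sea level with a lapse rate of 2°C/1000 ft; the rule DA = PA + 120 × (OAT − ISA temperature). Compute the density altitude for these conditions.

2040 ft

Pressure altitude = 3220 + (29.92 − 30.14) × 1000 = 3220 + (-220) = 3000 ft.
ISA temperature at 3000 ft = 15 − 2 × (3000/1000) = 9°C.
ISA deviation = 1 − 9 = -8°C.
Density altitude = 3000 + 120 × (-8) = 2040 ft.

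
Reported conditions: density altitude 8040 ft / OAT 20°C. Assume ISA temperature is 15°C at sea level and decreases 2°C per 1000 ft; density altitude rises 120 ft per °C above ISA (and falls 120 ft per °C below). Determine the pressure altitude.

6000 ft

DA = PA + 120 × (OAT − (15 − 2·PA/1000)) = PA + 120·OAT − 1800 + 0.24·PA = 1.24·PA + 120·OAT − 1800.
So 1.24·PA = 8040 − 120 × 20 + 1800 = 7440.
PA = 7440 / 1.24 = 6000 ft.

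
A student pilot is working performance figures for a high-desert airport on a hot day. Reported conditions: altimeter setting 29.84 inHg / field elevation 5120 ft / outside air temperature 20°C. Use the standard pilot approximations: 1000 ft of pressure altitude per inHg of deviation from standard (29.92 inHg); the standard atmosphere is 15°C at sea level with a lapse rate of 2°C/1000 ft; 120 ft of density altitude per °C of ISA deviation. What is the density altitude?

Pressure altitude = 5120 + (29.92 − 29.84) × 1000 = 5120 + (+80) = 5200 ft.
ISA temperature at 5200 ft = 15 − 2 × (5200/1000) = 4.6°C.
ISA deviation = 20 − 4.6 = +15.4°C.
Density altitude = 5200 + 120 × (15.4) = 7048 ft.

7048 ft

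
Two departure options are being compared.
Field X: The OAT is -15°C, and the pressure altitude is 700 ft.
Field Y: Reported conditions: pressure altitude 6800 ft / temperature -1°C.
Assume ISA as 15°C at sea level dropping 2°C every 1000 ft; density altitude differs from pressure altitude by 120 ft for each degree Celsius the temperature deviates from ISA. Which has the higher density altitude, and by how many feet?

Field X: ISA temp = 13.6°C, deviation -28.6°C, DA = 700 + 120 × (-28.6) = -2732 ft.
Field Y: ISA temp = 1.4°C, deviation -2.4°C, DA = 6800 + 120 × (-2.4) = 6512 ft.
Field Y is higher by 6512 − (-2732) = 9244 ft.

Field Y by 9244 ft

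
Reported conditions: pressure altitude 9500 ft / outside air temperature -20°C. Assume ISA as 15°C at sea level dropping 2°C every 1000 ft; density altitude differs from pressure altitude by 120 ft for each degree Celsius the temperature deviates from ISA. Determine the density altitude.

7580 ft

ISA temperature at 9500 ft = 15 − 2 × (9500/1000) = -4°C.
ISA deviation = -20 − (-4) = -16°C.
Density altitude = 9500 + 120 × (-16) = 9500 + (-1920) = 7580 ft.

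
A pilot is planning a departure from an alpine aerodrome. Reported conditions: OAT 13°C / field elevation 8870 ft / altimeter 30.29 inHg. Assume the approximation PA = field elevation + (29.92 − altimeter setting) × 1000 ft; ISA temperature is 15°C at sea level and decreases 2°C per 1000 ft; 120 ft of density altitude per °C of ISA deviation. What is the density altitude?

10300 ft

Pressure altitude = 8870 + (29.92 − 30.29) × 1000 = 8870 + (-370) = 8500 ft.
ISA temperature at 8500 ft = 15 − 2 × (8500/1000) = -2°C.
ISA deviation = 13 − (-2) = +15°C.
Density altitude = 8500 + 120 × (15) = 10300 ft.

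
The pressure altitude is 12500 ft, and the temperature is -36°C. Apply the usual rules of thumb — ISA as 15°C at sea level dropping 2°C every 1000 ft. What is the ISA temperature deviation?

ISA temperature at 12500 ft = 15 − 2 × (12500/1000) = -10°C.
Deviation = OAT − ISA = -36 − (-10) = -26°C.

ISA-26°C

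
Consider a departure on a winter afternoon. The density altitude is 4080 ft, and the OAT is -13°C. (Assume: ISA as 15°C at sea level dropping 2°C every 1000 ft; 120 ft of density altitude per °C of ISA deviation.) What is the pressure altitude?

DA = PA + 120 × (OAT − (15 − 2·PA/1000)) = PA + 120·OAT − 1800 + 0.24·PA = 1.24·PA + 120·OAT − 1800.
So 1.24·PA = 4080 − 120 × (-13) + 1800 = 7440.
PA = 7440 / 1.24 = 6000 ft.

6000 ft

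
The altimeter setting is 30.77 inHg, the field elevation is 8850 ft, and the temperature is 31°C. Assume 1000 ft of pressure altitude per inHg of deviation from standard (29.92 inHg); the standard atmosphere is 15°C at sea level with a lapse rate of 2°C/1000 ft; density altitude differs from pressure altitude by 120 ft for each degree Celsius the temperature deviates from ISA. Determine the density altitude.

11840 ft

Pressure altitude = 8850 + (29.92 − 30.77) × 1000 = 8850 + (-850) = 8000 ft.
ISA temperature at 8000 ft = 15 − 2 × (8000/1000) = -1°C.
ISA deviation = 31 − (-1) = +32°C.
Density altitude = 8000 + 120 × (32) = 11840 ft.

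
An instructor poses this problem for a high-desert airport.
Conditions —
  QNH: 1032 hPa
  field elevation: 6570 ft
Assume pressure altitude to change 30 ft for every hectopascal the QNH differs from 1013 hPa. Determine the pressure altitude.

6000 ft

Pressure correction = (1013 − 1032) × 30 = -570 ft.
Pressure altitude = 6570 + (-570) = 6000 ft.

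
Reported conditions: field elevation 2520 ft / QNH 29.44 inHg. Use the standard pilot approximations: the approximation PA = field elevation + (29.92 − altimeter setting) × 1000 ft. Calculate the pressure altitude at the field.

3000 ft

Pressure correction = (29.92 − 29.44) × 1000 = +480 ft.
Pressure altitude = 2520 + (+480) = 3000 ft.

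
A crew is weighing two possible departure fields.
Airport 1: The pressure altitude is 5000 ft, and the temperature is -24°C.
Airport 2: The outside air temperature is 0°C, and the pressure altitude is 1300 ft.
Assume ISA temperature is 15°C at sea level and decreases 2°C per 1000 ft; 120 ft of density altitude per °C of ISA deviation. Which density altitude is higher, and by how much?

Airport 1: ISA temp = 5°C, deviation -29°C, DA = 5000 + 120 × (-29) = 1520 ft.
Airport 2: ISA temp = 12.4°C, deviation -12.4°C, DA = 1300 + 120 × (-12.4) = -188 ft.
Airport 1 is higher by 1520 − (-188) = 1708 ft.

Airport 1 by 1708 ft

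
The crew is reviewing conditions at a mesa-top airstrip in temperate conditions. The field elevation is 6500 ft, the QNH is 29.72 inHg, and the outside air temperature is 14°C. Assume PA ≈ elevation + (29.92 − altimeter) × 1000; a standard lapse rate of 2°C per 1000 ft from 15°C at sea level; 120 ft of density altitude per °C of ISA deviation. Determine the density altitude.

8188 ft

Pressure altitude = 6500 + (29.92 − 29.72) × 1000 = 6500 + (+200) = 6700 ft.
ISA temperature at 6700 ft = 15 − 2 × (6700/1000) = 1.6°C.
ISA deviation = 14 − 1.6 = +12.4°C.
Density altitude = 6700 + 120 × (12.4) = 8188 ft.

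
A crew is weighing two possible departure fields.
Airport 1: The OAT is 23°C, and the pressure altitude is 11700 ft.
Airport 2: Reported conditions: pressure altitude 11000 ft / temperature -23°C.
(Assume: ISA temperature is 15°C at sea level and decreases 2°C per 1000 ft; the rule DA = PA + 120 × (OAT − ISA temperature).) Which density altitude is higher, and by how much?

Airport 1 by 6388 ft

Airport 1: ISA temp = -8.4°C, deviation +31.4°C, DA = 11700 + 120 × 31.4 = 15468 ft.
Airport 2: ISA temp = -7°C, deviation -16°C, DA = 11000 + 120 × (-16) = 9080 ft.
Airport 1 is higher by 15468 − 9080 = 6388 ft.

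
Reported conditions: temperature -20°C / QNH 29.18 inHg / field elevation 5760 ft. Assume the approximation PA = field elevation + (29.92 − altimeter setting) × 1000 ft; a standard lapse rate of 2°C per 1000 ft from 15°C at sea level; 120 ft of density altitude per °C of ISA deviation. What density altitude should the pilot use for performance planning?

Pressure altitude = 5760 + (29.92 − 29.18) × 1000 = 5760 + (+740) = 6500 ft.
ISA temperature at 6500 ft = 15 − 2 × (6500/1000) = 2°C.
ISA deviation = -20 − 2 = -22°C.
Density altitude = 6500 + 120 × (-22) = 3860 ft.

3860 ft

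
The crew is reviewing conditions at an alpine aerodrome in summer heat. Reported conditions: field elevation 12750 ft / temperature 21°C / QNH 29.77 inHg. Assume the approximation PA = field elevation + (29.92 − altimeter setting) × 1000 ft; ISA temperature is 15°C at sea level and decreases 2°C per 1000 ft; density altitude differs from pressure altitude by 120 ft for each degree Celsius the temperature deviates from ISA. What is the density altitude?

Pressure altitude = 12750 + (29.92 − 29.77) × 1000 = 12750 + (+150) = 12900 ft.
ISA temperature at 12900 ft = 15 − 2 × (12900/1000) = -10.8°C.
ISA deviation = 21 − (-10.8) = +31.8°C.
Density altitude = 12900 + 120 × (31.8) = 16716 ft.

16716 ft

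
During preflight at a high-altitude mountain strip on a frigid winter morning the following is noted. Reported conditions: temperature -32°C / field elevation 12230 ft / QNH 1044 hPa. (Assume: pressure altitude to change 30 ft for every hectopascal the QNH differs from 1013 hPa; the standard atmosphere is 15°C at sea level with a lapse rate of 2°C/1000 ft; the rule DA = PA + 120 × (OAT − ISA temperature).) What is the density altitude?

8372 ft

Pressure altitude = 12230 + (1013 − 1044) × 30 = 12230 + (-930) = 11300 ft.
ISA temperature at 11300 ft = 15 − 2 × (11300/1000) = -7.6°C.
ISA deviation = -32 − (-7.6) = -24.4°C.
Density altitude = 11300 + 120 × (-24.4) = 8372 ft.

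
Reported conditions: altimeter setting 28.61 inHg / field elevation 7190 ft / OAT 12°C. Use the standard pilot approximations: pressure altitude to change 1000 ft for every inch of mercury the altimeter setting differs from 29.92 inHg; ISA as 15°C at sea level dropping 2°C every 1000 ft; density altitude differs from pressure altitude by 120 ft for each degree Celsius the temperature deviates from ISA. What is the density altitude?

10180 ft

Pressure altitude = 7190 + (29.92 − 28.61) × 1000 = 7190 + (+1310) = 8500 ft.
ISA temperature at 8500 ft = 15 − 2 × (8500/1000) = -2°C.
ISA deviation = 12 − (-2) = +14°C.
Density altitude = 8500 + 120 × (14) = 10180 ft.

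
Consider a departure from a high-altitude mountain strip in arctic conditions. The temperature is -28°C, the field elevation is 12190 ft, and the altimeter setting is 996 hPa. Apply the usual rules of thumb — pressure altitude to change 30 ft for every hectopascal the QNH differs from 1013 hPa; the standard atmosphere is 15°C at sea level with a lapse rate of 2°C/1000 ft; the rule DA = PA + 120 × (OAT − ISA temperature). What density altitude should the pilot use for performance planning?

Pressure altitude = 12190 + (1013 − 996) × 30 = 12190 + (+510) = 12700 ft.
ISA temperature at 12700 ft = 15 − 2 × (12700/1000) = -10.4°C.
ISA deviation = -28 − (-10.4) = -17.6°C.
Density altitude = 12700 + 120 × (-17.6) = 10588 ft.

10588 ft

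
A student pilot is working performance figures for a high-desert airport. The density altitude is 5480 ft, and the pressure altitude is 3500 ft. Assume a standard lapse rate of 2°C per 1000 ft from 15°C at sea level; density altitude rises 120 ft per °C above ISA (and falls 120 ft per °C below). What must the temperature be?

Density altitude − pressure altitude = 5480 − 3500 = +1980 ft.
At 120 ft/°C that is an ISA deviation of 1980/120 = +16.5°C.
ISA temperature at 3500 ft = 15 − 2 × (3500/1000) = 8°C.
OAT = ISA + deviation = 8 + (+16.5) = 24.5°C.

24.5°C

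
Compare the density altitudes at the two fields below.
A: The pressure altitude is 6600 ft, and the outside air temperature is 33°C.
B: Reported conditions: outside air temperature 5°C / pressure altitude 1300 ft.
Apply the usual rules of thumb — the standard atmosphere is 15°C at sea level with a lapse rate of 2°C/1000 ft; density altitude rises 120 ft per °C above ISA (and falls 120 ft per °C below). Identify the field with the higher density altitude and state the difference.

A: ISA temp = 1.8°C, deviation +31.2°C, DA = 6600 + 120 × 31.2 = 10344 ft.
B: ISA temp = 12.4°C, deviation -7.4°C, DA = 1300 + 120 × (-7.4) = 412 ft.
A is higher by 10344 − 412 = 9932 ft.

A by 9932 ft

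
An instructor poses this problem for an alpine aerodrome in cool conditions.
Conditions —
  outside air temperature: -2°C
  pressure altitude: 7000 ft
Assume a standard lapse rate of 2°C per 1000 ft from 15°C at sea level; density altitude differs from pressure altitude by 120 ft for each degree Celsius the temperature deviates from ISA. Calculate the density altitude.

ISA temperature at 7000 ft = 15 − 2 × (7000/1000) = 1°C.
ISA deviation = -2 − 1 = -3°C.
Density altitude = 7000 + 120 × (-3) = 7000 + (-360) = 6640 ft.

6640 ft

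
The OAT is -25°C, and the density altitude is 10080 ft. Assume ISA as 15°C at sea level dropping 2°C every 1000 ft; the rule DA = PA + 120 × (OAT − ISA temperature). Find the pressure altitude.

12000 ft

DA = PA + 120 × (OAT − (15 − 2·PA/1000)) = PA + 120·OAT − 1800 + 0.24·PA = 1.24·PA + 120·OAT − 1800.
So 1.24·PA = 10080 − 120 × (-25) + 1800 = 14880.
PA = 14880 / 1.24 = 12000 ft.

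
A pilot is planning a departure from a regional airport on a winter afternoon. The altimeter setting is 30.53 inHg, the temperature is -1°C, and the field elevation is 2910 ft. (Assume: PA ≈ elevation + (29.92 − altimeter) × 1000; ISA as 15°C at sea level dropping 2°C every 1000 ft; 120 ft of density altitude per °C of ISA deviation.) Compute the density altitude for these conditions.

932 ft

Pressure altitude = 2910 + (29.92 − 30.53) × 1000 = 2910 + (-610) = 2300 ft.
ISA temperature at 2300 ft = 15 − 2 × (2300/1000) = 10.4°C.
ISA deviation = -1 − 10.4 = -11.4°C.
Density altitude = 2300 + 120 × (-11.4) = 932 ft.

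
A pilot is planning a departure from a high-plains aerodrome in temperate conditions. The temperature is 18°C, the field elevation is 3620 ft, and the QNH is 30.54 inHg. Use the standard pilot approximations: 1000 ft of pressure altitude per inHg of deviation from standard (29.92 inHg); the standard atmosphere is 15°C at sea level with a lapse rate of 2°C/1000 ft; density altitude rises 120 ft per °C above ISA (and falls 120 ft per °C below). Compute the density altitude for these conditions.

4080 ft

Pressure altitude = 3620 + (29.92 − 30.54) × 1000 = 3620 + (-620) = 3000 ft.
ISA temperature at 3000 ft = 15 − 2 × (3000/1000) = 9°C.
ISA deviation = 18 − 9 = +9°C.
Density altitude = 3000 + 120 × (9) = 4080 ft.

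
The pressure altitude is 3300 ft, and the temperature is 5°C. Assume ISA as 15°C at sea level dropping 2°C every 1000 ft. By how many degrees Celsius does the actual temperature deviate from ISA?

ISA-3.4°C

ISA temperature at 3300 ft = 15 − 2 × (3300/1000) = 8.4°C.
Deviation = OAT − ISA = 5 − 8.4 = -3.4°C.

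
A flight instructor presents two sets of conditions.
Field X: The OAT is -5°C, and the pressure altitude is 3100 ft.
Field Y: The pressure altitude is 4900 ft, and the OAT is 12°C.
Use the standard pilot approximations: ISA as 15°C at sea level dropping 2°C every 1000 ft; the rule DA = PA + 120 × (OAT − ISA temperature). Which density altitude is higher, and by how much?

Field X: ISA temp = 8.8°C, deviation -13.8°C, DA = 3100 + 120 × (-13.8) = 1444 ft.
Field Y: ISA temp = 5.2°C, deviation +6.8°C, DA = 4900 + 120 × 6.8 = 5716 ft.
Field Y is higher by 5716 − 1444 = 4272 ft.

Field Y by 4272 ft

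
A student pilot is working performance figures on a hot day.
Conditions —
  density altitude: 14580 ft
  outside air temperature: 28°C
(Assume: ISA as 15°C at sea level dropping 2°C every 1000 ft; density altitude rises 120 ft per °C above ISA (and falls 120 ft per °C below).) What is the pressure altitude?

DA = PA + 120 × (OAT − (15 − 2·PA/1000)) = PA + 120·OAT − 1800 + 0.24·PA = 1.24·PA + 120·OAT − 1800.
So 1.24·PA = 14580 − 120 × 28 + 1800 = 13020.
PA = 13020 / 1.24 = 10500 ft.

10500 ft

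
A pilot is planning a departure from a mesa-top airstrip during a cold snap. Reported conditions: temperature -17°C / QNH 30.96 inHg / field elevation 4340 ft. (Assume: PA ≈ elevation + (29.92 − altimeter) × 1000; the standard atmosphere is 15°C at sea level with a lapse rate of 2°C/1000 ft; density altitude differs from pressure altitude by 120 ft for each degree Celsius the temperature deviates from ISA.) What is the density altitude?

Pressure altitude = 4340 + (29.92 − 30.96) × 1000 = 4340 + (-1040) = 3300 ft.
ISA temperature at 3300 ft = 15 − 2 × (3300/1000) = 8.4°C.
ISA deviation = -17 − 8.4 = -25.4°C.
Density altitude = 3300 + 120 × (-25.4) = 252 ft.

252 ft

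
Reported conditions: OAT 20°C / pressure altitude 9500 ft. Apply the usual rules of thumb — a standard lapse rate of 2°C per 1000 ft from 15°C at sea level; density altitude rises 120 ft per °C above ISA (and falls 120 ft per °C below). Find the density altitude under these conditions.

12380 ft

ISA temperature at 9500 ft = 15 − 2 × (9500/1000) = -4°C.
ISA deviation = 20 − (-4) = +24°C.
Density altitude = 9500 + 120 × (24) = 9500 + (+2880) = 12380 ft.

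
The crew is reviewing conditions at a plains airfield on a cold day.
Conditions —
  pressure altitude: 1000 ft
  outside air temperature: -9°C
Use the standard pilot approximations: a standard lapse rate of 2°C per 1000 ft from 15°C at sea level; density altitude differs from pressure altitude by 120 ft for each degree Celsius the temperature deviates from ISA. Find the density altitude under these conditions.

-1640 ft

ISA temperature at 1000 ft = 15 − 2 × (1000/1000) = 13°C.
ISA deviation = -9 − 13 = -22°C.
Density altitude = 1000 + 120 × (-22) = 1000 + (-2640) = -1640 ft.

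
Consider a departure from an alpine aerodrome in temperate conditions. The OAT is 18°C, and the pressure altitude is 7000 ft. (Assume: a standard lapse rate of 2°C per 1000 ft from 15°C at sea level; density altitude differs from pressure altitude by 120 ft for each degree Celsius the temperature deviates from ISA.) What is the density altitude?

ISA temperature at 7000 ft = 15 − 2 × (7000/1000) = 1°C.
ISA deviation = 18 − 1 = +17°C.
Density altitude = 7000 + 120 × (17) = 7000 + (+2040) = 9040 ft.

9040 ft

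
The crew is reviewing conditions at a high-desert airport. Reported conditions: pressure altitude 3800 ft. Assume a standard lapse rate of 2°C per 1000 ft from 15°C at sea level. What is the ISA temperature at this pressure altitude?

ISA temperature = 15 − 2 × (3800/1000) = 15 − 7.6 = 7.4°C.

7.4°C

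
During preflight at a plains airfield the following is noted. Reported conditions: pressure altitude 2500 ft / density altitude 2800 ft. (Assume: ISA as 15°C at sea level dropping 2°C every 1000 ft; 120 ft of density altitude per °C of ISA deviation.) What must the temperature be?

Density altitude − pressure altitude = 2800 − 2500 = +300 ft.
At 120 ft/°C that is an ISA deviation of 300/120 = +2.5°C.
ISA temperature at 2500 ft = 15 − 2 × (2500/1000) = 10°C.
OAT = ISA + deviation = 10 + (+2.5) = 12.5°C.

12.5°C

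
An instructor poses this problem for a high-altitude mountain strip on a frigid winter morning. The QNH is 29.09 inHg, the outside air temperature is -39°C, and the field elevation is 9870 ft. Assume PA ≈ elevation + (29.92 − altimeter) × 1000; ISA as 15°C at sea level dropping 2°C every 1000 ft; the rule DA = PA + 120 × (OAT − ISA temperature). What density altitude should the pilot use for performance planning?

6788 ft

Pressure altitude = 9870 + (29.92 − 29.09) × 1000 = 9870 + (+830) = 10700 ft.
ISA temperature at 10700 ft = 15 − 2 × (10700/1000) = -6.4°C.
ISA deviation = -39 − (-6.4) = -32.6°C.
Density altitude = 10700 + 120 × (-32.6) = 6788 ft.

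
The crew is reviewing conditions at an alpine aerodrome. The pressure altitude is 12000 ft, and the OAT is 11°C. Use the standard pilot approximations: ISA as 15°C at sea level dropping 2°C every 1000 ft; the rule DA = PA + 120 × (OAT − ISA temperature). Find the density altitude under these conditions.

14400 ft

ISA temperature at 12000 ft = 15 − 2 × (12000/1000) = -9°C.
ISA deviation = 11 − (-9) = +20°C.
Density altitude = 12000 + 120 × (20) = 12000 + (+2400) = 14400 ft.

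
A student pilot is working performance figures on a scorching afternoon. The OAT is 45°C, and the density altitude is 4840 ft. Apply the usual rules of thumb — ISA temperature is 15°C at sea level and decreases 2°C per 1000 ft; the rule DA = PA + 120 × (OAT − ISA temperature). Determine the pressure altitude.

DA = PA + 120 × (OAT − (15 − 2·PA/1000)) = PA + 120·OAT − 1800 + 0.24·PA = 1.24·PA + 120·OAT − 1800.
So 1.24·PA = 4840 − 120 × 45 + 1800 = 1240.
PA = 1240 / 1.24 = 1000 ft.

1000 ft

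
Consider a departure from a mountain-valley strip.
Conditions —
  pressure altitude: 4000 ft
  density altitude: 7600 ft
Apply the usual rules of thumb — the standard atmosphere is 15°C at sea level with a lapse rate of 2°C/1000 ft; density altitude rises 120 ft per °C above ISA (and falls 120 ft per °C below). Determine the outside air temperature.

37°C

Density altitude − pressure altitude = 7600 − 4000 = +3600 ft.
At 120 ft/°C that is an ISA deviation of 3600/120 = +30°C.
ISA temperature at 4000 ft = 15 − 2 × (4000/1000) = 7°C.
OAT = ISA + deviation = 7 + (+30) = 37°C.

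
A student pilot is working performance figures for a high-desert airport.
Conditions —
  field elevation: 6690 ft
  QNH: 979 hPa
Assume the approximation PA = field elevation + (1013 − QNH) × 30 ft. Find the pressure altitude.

Pressure correction = (1013 − 979) × 30 = +1020 ft.
Pressure altitude = 6690 + (+1020) = 7710 ft.

7710 ft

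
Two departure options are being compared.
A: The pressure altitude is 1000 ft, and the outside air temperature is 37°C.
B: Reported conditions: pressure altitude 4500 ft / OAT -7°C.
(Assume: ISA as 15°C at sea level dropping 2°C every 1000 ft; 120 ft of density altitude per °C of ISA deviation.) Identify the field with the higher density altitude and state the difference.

A by 940 ft

A: ISA temp = 13°C, deviation +24°C, DA = 1000 + 120 × 24 = 3880 ft.
B: ISA temp = 6°C, deviation -13°C, DA = 4500 + 120 × (-13) = 2940 ft.
A is higher by 3880 − 2940 = 940 ft.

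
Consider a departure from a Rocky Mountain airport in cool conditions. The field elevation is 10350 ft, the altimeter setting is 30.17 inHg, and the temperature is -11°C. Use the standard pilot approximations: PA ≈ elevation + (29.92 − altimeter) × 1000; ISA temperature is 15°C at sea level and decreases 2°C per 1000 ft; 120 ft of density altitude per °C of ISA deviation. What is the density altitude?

9404 ft

Pressure altitude = 10350 + (29.92 − 30.17) × 1000 = 10350 + (-250) = 10100 ft.
ISA temperature at 10100 ft = 15 − 2 × (10100/1000) = -5.2°C.
ISA deviation = -11 − (-5.2) = -5.8°C.
Density altitude = 10100 + 120 × (-5.8) = 9404 ft.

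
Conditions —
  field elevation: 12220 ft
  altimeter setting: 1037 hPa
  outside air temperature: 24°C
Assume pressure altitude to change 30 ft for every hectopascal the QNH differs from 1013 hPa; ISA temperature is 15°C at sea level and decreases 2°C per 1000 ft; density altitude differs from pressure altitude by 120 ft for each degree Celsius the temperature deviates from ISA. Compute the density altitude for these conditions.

15340 ft

Pressure altitude = 12220 + (1013 − 1037) × 30 = 12220 + (-720) = 11500 ft.
ISA temperature at 11500 ft = 15 − 2 × (11500/1000) = -8°C.
ISA deviation = 24 − (-8) = +32°C.
Density altitude = 11500 + 120 × (32) = 15340 ft.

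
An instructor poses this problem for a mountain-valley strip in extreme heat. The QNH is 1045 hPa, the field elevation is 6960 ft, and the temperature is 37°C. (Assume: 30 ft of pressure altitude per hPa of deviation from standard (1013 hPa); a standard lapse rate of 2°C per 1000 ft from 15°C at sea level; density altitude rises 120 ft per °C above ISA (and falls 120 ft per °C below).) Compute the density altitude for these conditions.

Pressure altitude = 6960 + (1013 − 1045) × 30 = 6960 + (-960) = 6000 ft.
ISA temperature at 6000 ft = 15 − 2 × (6000/1000) = 3°C.
ISA deviation = 37 − 3 = +34°C.
Density altitude = 6000 + 120 × (34) = 10080 ft.

10080 ft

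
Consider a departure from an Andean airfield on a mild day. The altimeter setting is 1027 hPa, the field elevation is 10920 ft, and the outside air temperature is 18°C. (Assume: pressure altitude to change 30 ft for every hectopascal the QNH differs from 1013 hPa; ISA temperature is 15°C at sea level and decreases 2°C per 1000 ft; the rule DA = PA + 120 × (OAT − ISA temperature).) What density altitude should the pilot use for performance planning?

Pressure altitude = 10920 + (1013 − 1027) × 30 = 10920 + (-420) = 10500 ft.
ISA temperature at 10500 ft = 15 − 2 × (10500/1000) = -6°C.
ISA deviation = 18 − (-6) = +24°C.
Density altitude = 10500 + 120 × (24) = 13380 ft.

13380 ft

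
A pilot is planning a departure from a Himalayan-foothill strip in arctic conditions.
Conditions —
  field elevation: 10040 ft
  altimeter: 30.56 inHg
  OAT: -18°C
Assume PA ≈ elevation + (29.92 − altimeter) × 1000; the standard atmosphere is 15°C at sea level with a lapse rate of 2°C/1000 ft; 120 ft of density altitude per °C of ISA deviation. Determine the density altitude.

7696 ft

Pressure altitude = 10040 + (29.92 − 30.56) × 1000 = 10040 + (-640) = 9400 ft.
ISA temperature at 9400 ft = 15 − 2 × (9400/1000) = -3.8°C.
ISA deviation = -18 − (-3.8) = -14.2°C.
Density altitude = 9400 + 120 × (-14.2) = 7696 ft.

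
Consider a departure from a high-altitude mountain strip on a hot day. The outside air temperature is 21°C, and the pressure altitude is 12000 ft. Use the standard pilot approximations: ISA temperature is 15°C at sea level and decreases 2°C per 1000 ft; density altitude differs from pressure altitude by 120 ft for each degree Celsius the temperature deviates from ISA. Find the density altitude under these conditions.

15600 ft

ISA temperature at 12000 ft = 15 − 2 × (12000/1000) = -9°C.
ISA deviation = 21 − (-9) = +30°C.
Density altitude = 12000 + 120 × (30) = 12000 + (+3600) = 15600 ft.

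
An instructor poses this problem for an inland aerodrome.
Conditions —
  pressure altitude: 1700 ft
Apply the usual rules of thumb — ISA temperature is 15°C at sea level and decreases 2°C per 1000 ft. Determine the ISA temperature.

ISA temperature = 15 − 2 × (1700/1000) = 15 − 3.4 = 11.6°C.

11.6°C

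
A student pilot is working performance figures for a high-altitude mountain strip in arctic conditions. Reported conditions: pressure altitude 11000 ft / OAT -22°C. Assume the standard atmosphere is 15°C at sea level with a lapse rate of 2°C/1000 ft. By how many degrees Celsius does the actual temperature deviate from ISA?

ISA-15°C

ISA temperature at 11000 ft = 15 − 2 × (11000/1000) = -7°C.
Deviation = OAT − ISA = -22 − (-7) = -15°C.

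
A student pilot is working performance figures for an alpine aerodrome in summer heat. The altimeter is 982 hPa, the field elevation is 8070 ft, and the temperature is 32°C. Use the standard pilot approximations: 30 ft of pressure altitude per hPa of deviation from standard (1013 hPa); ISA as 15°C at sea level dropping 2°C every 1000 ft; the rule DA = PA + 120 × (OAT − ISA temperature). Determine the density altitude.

13200 ft

Pressure altitude = 8070 + (1013 − 982) × 30 = 8070 + (+930) = 9000 ft.
ISA temperature at 9000 ft = 15 − 2 × (9000/1000) = -3°C.
ISA deviation = 32 − (-3) = +35°C.
Density altitude = 9000 + 120 × (35) = 13200 ft.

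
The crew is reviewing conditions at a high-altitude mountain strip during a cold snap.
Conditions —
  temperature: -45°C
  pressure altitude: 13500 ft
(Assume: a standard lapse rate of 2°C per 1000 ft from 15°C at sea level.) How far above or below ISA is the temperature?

ISA temperature at 13500 ft = 15 − 2 × (13500/1000) = -12°C.
Deviation = OAT − ISA = -45 − (-12) = -33°C.

ISA-33°C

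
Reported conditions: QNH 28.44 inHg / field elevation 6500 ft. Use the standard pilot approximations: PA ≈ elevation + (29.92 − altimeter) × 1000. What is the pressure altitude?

Pressure correction = (29.92 − 28.44) × 1000 = +1480 ft.
Pressure altitude = 6500 + (+1480) = 7980 ft.

7980 ft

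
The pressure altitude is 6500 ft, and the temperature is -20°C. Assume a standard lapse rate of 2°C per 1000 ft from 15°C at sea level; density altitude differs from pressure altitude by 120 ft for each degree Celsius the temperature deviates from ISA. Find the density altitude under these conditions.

3860 ft

ISA temperature at 6500 ft = 15 − 2 × (6500/1000) = 2°C.
ISA deviation = -20 − 2 = -22°C.
Density altitude = 6500 + 120 × (-22) = 6500 + (-2640) = 3860 ft.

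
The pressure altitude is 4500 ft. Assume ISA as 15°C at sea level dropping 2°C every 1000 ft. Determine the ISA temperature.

ISA temperature = 15 − 2 × (4500/1000) = 15 − 9 = 6°C.

6°C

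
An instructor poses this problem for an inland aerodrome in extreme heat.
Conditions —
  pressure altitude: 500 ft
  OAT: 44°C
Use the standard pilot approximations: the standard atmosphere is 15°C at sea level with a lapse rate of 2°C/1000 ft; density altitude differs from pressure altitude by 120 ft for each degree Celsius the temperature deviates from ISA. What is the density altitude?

4100 ft

ISA temperature at 500 ft = 15 − 2 × (500/1000) = 14°C.
ISA deviation = 44 − 14 = +30°C.
Density altitude = 500 + 120 × (30) = 500 + (+3600) = 4100 ft.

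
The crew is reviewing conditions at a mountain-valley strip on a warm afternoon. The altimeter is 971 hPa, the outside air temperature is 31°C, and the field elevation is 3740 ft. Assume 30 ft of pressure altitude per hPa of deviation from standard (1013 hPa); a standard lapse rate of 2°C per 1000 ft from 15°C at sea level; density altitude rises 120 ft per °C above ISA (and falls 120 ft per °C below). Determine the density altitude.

Pressure altitude = 3740 + (1013 − 971) × 30 = 3740 + (+1260) = 5000 ft.
ISA temperature at 5000 ft = 15 − 2 × (5000/1000) = 5°C.
ISA deviation = 31 − 5 = +26°C.
Density altitude = 5000 + 120 × (26) = 8120 ft.

8120 ft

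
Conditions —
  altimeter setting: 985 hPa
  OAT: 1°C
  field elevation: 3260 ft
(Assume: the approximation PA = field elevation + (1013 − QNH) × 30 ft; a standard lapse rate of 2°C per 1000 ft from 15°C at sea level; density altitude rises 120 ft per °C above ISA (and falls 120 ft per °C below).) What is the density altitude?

3404 ft

Pressure altitude = 3260 + (1013 − 985) × 30 = 3260 + (+840) = 4100 ft.
ISA temperature at 4100 ft = 15 − 2 × (4100/1000) = 6.8°C.
ISA deviation = 1 − 6.8 = -5.8°C.
Density altitude = 4100 + 120 × (-5.8) = 3404 ft.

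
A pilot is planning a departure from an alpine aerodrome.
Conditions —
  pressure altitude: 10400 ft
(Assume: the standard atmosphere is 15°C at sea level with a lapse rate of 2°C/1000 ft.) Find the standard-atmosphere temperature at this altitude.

-5.8°C

ISA temperature = 15 − 2 × (10400/1000) = 15 − 20.8 = -5.8°C.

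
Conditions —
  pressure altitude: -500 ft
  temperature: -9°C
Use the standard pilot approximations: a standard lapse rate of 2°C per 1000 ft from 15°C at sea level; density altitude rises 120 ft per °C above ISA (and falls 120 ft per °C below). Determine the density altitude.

ISA temperature at -500 ft = 15 − 2 × (-500/1000) = 16°C.
ISA deviation = -9 − 16 = -25°C.
Density altitude = -500 + 120 × (-25) = -500 + (-3000) = -3500 ft.

-3500 ft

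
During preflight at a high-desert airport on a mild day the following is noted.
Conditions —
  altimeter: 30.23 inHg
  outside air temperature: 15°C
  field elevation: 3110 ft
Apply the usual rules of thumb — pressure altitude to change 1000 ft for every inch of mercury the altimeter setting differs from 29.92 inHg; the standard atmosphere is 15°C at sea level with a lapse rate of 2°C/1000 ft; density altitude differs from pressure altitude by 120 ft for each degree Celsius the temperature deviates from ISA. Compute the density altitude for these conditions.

3472 ft

Pressure altitude = 3110 + (29.92 − 30.23) × 1000 = 3110 + (-310) = 2800 ft.
ISA temperature at 2800 ft = 15 − 2 × (2800/1000) = 9.4°C.
ISA deviation = 15 − 9.4 = +5.6°C.
Density altitude = 2800 + 120 × (5.6) = 3472 ft.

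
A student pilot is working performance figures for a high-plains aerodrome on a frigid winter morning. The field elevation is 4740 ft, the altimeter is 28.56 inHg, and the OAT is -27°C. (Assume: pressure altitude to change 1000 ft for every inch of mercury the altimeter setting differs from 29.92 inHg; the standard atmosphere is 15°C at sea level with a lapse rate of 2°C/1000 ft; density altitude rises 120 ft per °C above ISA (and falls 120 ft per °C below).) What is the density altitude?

2524 ft

Pressure altitude = 4740 + (29.92 − 28.56) × 1000 = 4740 + (+1360) = 6100 ft.
ISA temperature at 6100 ft = 15 − 2 × (6100/1000) = 2.8°C.
ISA deviation = -27 − 2.8 = -29.8°C.
Density altitude = 6100 + 120 × (-29.8) = 2524 ft.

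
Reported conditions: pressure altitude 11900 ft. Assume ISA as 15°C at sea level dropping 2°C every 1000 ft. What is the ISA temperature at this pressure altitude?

ISA temperature = 15 − 2 × (11900/1000) = 15 − 23.8 = -8.8°C.

-8.8°C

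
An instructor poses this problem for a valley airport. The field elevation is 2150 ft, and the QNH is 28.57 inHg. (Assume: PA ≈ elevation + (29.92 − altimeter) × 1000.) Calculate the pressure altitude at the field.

3500 ft

Pressure correction = (29.92 − 28.57) × 1000 = +1350 ft.
Pressure altitude = 2150 + (+1350) = 3500 ft.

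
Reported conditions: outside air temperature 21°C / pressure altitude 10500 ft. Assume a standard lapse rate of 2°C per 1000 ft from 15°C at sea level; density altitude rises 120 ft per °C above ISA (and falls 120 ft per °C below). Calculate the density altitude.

13740 ft

ISA temperature at 10500 ft = 15 − 2 × (10500/1000) = -6°C.
ISA deviation = 21 − (-6) = +27°C.
Density altitude = 10500 + 120 × (27) = 10500 + (+3240) = 13740 ft.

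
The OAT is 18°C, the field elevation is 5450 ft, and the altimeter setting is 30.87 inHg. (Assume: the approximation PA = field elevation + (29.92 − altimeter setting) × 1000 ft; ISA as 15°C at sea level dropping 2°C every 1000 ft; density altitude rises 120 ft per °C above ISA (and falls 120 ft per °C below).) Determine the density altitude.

5940 ft

Pressure altitude = 5450 + (29.92 − 30.87) × 1000 = 5450 + (-950) = 4500 ft.
ISA temperature at 4500 ft = 15 − 2 × (4500/1000) = 6°C.
ISA deviation = 18 − 6 = +12°C.
Density altitude = 4500 + 120 × (12) = 5940 ft.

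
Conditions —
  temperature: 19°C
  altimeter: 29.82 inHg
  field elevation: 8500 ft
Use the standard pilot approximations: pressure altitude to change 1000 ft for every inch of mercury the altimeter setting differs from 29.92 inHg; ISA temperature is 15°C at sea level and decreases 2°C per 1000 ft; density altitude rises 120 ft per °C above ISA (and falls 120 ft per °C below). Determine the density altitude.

Pressure altitude = 8500 + (29.92 − 29.82) × 1000 = 8500 + (+100) = 8600 ft.
ISA temperature at 8600 ft = 15 − 2 × (8600/1000) = -2.2°C.
ISA deviation = 19 − (-2.2) = +21.2°C.
Density altitude = 8600 + 120 × (21.2) = 11144 ft.

11144 ft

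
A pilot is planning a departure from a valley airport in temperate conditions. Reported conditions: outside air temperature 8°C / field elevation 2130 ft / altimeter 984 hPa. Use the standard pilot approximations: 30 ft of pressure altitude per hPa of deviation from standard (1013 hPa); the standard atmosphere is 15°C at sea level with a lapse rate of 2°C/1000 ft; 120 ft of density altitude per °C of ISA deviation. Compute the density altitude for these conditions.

Pressure altitude = 2130 + (1013 − 984) × 30 = 2130 + (+870) = 3000 ft.
ISA temperature at 3000 ft = 15 − 2 × (3000/1000) = 9°C.
ISA deviation = 8 − 9 = -1°C.
Density altitude = 3000 + 120 × (-1) = 2880 ft.

2880 ft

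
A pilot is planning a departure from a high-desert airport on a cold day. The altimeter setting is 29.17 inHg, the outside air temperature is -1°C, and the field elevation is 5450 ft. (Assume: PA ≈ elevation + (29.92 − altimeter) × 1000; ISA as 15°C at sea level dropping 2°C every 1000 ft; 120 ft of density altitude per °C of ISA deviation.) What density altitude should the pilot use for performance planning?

Pressure altitude = 5450 + (29.92 − 29.17) × 1000 = 5450 + (+750) = 6200 ft.
ISA temperature at 6200 ft = 15 − 2 × (6200/1000) = 2.6°C.
ISA deviation = -1 − 2.6 = -3.6°C.
Density altitude = 6200 + 120 × (-3.6) = 5768 ft.

5768 ft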